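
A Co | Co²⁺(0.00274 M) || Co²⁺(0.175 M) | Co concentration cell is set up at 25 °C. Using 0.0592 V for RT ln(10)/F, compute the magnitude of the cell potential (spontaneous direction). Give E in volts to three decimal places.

For a concentration cell E°cell = 0. The 0.175 M side is the cathode (reduction is favoured where [Co²⁺] is higher).
With n = 2, E = −(0.0592/2) log([Co²⁺]ₐₙ/[Co²⁺]꜀ₐₜ) = −(0.0592/2) log(0.00274/0.175) = −(0.0592/2)(-1.805) = +0.053 V.

+0.053 V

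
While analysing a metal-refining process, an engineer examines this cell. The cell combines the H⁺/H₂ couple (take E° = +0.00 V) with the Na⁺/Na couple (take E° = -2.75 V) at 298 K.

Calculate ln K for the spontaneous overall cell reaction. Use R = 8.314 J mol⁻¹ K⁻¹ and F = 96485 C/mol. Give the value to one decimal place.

Cathode: H⁺/H₂; anode: Na⁺/Na. E°cell = (+0.00) − (-2.75) = +2.75 V, with n = 2.
ΔG° = −nFE° = −RT ln K, so ln K = nFE°/(RT) = (2)(96485)(+2.75) / ((8.314)(298)) = 214.189.

214.2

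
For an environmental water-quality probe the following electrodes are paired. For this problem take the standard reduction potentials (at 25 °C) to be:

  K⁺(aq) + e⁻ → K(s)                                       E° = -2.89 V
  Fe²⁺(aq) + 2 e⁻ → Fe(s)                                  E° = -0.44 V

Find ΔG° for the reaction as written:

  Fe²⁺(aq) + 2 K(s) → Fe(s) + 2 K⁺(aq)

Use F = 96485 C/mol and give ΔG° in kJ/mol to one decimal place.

-472.8 kJ/mol

As written, Fe²⁺/Fe is reduced (cathode) and K⁺/K is oxidised (anode), so E°cell = (-0.44) − (-2.89) = +2.45 V.
Balancing electrons gives n = 2.
ΔG° = −nFE° = −(2)(96485)(+2.45) = -472,777 J = -472.8 kJ/mol.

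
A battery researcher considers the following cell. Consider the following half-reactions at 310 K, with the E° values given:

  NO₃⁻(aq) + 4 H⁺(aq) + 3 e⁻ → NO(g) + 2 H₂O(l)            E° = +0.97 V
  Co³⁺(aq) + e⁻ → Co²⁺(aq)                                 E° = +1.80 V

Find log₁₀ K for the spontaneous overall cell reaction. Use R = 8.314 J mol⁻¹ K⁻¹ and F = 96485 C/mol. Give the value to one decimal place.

40.5

Cathode: Co³⁺/Co²⁺; anode: NO₃⁻/NO. E°cell = (+1.80) − (+0.97) = +0.83 V, with n = 3.
ΔG° = −nFE° = −RT ln K, so ln K = nFE°/(RT) = (3)(96485)(+0.83) / ((8.314)(310)) = 93.215.
log₁₀ K = 93.215 / ln 10 = 40.5.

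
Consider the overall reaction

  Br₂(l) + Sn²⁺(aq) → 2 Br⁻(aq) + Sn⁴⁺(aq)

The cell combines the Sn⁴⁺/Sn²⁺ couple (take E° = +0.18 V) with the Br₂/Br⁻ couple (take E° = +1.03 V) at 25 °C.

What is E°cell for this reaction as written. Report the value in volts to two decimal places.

The Br₂/Br⁻ couple has the higher reduction potential, so it is the cathode; Sn⁴⁺/Sn²⁺ is oxidised at the anode.
E°cell = E°(cathode) − E°(anode) = (+1.03) − (+0.18) = +0.85 V.

+0.85 V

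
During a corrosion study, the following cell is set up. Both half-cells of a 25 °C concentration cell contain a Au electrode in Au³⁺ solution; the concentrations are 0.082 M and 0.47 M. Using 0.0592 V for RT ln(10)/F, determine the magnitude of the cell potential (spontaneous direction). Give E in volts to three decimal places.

+0.015 V

For a concentration cell E°cell = 0. The 0.47 M side is the cathode (reduction is favoured where [Au³⁺] is higher).
With n = 3, E = −(0.0592/3) log([Au³⁺]ₐₙ/[Au³⁺]꜀ₐₜ) = −(0.0592/3) log(0.082/0.47) = −(0.0592/3)(-0.758) = +0.015 V.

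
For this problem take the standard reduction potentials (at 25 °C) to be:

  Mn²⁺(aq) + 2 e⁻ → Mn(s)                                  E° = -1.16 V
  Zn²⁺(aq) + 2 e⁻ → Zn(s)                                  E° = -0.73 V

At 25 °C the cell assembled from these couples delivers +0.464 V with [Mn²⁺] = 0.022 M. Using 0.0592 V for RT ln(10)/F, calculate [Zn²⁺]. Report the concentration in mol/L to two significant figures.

Zn²⁺/Zn is the cathode, Mn²⁺/Mn the anode: E°cell = +0.43 V, n = 2.
Overall reaction: Zn²⁺(aq) + Mn(s) → Zn(s) + Mn²⁺(aq); Q = [Mn²⁺]^1/[Zn²⁺]^1.
From E = E° − (0.0592/n) log Q: log Q = (E° − E)·n/0.0592 = (+0.43 − (+0.464))·2/0.0592 = -1.1486.
So 1·log[Zn²⁺] = 1·log(0.022) − log Q = -1.6576 − (-1.1486) = -0.5090; [Zn²⁺] = 10^(-0.5090) ≈ 0.31 M.

0.31 M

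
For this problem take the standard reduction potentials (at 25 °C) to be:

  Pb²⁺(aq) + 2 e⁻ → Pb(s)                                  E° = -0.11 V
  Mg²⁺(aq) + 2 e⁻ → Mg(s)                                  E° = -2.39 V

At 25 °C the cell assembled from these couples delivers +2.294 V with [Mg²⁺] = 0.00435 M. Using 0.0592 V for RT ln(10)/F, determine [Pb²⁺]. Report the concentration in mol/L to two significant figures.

Pb²⁺/Pb is the cathode, Mg²⁺/Mg the anode: E°cell = +2.28 V, n = 2.
Overall reaction: Pb²⁺(aq) + Mg(s) → Pb(s) + Mg²⁺(aq); Q = [Mg²⁺]^1/[Pb²⁺]^1.
From E = E° − (0.0592/n) log Q: log Q = (E° − E)·n/0.0592 = (+2.28 − (+2.294))·2/0.0592 = -0.4730.
So 1·log[Pb²⁺] = 1·log(0.00435) − log Q = -2.3615 − (-0.4730) = -1.8885; [Pb²⁺] = 10^(-1.8885) ≈ 0.013 M.

0.013 M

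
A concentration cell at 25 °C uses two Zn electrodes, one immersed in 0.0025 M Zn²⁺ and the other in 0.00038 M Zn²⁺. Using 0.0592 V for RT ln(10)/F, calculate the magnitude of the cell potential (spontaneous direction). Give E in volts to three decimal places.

+0.024 V

For a concentration cell E°cell = 0. The 0.0025 M side is the cathode (reduction is favoured where [Zn²⁺] is higher).
With n = 2, E = −(0.0592/2) log([Zn²⁺]ₐₙ/[Zn²⁺]꜀ₐₜ) = −(0.0592/2) log(0.00038/0.0025) = −(0.0592/2)(-0.818) = +0.024 V.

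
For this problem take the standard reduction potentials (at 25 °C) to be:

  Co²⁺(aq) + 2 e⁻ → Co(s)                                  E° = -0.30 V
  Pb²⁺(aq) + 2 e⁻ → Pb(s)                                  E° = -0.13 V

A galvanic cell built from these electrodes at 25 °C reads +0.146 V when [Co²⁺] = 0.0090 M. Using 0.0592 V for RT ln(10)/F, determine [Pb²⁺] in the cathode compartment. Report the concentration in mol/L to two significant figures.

0.0014 M

Pb²⁺/Pb is the cathode, Co²⁺/Co the anode: E°cell = +0.17 V, n = 2.
Overall reaction: Pb²⁺(aq) + Co(s) → Pb(s) + Co²⁺(aq); Q = [Co²⁺]^1/[Pb²⁺]^1.
From E = E° − (0.0592/n) log Q: log Q = (E° − E)·n/0.0592 = (+0.17 − (+0.146))·2/0.0592 = 0.8108.
So 1·log[Pb²⁺] = 1·log(0.009) − log Q = -2.0458 − (0.8108) = -2.8566; [Pb²⁺] = 10^(-2.8566) ≈ 0.0014 M.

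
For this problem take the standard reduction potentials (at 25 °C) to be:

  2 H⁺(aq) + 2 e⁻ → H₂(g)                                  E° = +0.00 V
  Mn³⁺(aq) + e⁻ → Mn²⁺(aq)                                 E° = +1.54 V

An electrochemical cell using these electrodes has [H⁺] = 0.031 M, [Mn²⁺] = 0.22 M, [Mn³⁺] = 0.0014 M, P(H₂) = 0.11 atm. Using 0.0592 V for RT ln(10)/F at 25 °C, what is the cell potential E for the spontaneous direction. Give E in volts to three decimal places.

+1.471 V

Mn³⁺/Mn²⁺ is the cathode (higher E°), H⁺/H₂ the anode: E°cell = +1.54 − (+0.00) = +1.54 V, n = 2.
Overall: 2 Mn³⁺(aq) + H₂(g) → 2 Mn²⁺(aq) + 2 H⁺(aq)
Q = [Mn²⁺]^2·[H⁺]^2 / ([Mn³⁺]^2·P(H₂)); log Q = 2.334.
E = E° − (0.0592/n) log Q = +1.54 − (0.0592/2)(2.334) = +1.471 V.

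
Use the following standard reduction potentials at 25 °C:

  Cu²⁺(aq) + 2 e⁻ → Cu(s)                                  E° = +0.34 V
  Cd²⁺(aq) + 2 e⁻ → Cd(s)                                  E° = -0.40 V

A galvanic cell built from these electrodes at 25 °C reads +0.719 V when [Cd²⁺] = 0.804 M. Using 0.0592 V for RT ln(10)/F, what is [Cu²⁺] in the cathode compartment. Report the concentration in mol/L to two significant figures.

Cu²⁺/Cu is the cathode, Cd²⁺/Cd the anode: E°cell = +0.74 V, n = 2.
Overall reaction: Cu²⁺(aq) + Cd(s) → Cu(s) + Cd²⁺(aq); Q = [Cd²⁺]^1/[Cu²⁺]^1.
From E = E° − (0.0592/n) log Q: log Q = (E° − E)·n/0.0592 = (+0.74 − (+0.719))·2/0.0592 = 0.7095.
So 1·log[Cu²⁺] = 1·log(0.804) − log Q = -0.0947 − (0.7095) = -0.8042; [Cu²⁺] = 10^(-0.8042) ≈ 0.16 M.

0.16 M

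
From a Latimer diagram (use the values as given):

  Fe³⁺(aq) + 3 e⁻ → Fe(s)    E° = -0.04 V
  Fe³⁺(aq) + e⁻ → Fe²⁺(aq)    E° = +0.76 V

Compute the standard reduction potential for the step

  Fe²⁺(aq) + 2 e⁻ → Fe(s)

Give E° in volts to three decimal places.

-0.440 V

Sequential free energies add, so n₃E°₃ = n₁E°₁ + n₂E°₂.
With n₃ = 3, and the known step contributing 1×(+0.76) V, the unknown satisfies 2·E° = 3×(-0.04) − 1×(+0.76) = -0.880.
E° = -0.880 / 2 = -0.440 V.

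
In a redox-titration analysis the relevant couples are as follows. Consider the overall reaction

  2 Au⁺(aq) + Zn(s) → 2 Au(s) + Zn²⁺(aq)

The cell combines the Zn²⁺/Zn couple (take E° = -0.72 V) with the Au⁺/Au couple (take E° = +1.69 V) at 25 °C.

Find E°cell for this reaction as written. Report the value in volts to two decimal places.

The Au⁺/Au couple has the higher reduction potential, so it is the cathode; Zn²⁺/Zn is oxidised at the anode.
E°cell = E°(cathode) − E°(anode) = (+1.69) − (-0.72) = +2.41 V.

+2.41 V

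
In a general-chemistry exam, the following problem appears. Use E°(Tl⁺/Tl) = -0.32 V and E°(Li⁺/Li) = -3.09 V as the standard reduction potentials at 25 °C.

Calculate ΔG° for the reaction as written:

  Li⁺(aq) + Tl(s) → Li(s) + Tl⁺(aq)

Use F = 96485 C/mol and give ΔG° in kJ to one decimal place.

As written, Li⁺/Li is reduced (cathode) and Tl⁺/Tl is oxidised (anode), so E°cell = (-3.09) − (-0.32) = -2.77 V.
Balancing electrons gives n = 1.
ΔG° = −nFE° = −(1)(96485)(-2.77) = 267,263 J = +267.3 kJ.

+267.3 kJ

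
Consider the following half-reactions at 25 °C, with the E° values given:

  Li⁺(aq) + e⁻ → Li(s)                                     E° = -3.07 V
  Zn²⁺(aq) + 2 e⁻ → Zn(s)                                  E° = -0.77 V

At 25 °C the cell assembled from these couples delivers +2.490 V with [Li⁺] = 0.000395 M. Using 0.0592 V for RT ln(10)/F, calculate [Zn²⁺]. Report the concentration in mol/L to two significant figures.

0.41 M

Zn²⁺/Zn is the cathode, Li⁺/Li the anode: E°cell = +2.30 V, n = 2.
Overall reaction: Zn²⁺(aq) + 2 Li(s) → Zn(s) + 2 Li⁺(aq); Q = [Li⁺]^2/[Zn²⁺]^1.
From E = E° − (0.0592/n) log Q: log Q = (E° − E)·n/0.0592 = (+2.30 − (+2.490))·2/0.0592 = -6.4189.
So 1·log[Zn²⁺] = 2·log(0.000395) − log Q = -6.8068 − (-6.4189) = -0.3879; [Zn²⁺] = 10^(-0.3879) ≈ 0.41 M.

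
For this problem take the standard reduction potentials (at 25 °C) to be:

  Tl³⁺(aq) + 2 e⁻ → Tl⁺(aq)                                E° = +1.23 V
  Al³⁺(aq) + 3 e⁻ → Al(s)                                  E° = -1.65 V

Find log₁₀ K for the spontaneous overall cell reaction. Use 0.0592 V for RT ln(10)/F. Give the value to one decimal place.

291.9

Cathode: Tl³⁺/Tl⁺; anode: Al³⁺/Al. E°cell = +2.88 V, n = 6.
log K = nE°cell / 0.0592 = (6)(+2.88) / 0.0592 = 291.9.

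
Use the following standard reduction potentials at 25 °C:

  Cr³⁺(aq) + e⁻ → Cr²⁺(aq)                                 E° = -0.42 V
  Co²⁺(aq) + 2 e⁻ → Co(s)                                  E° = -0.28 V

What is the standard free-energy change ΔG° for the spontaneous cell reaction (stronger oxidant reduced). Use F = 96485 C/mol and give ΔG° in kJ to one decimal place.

Co²⁺/Co (E° = -0.28 V) is the cathode; Cr³⁺/Cr²⁺ (E° = -0.42 V) is the anode, so E°cell = +0.14 V.
Balancing electrons gives n = 2 (lcm of 2 and 1).
ΔG° = −nFE° = −(2)(96485)(+0.14) = -27,016 J = -27.0 kJ.

-27.0 kJ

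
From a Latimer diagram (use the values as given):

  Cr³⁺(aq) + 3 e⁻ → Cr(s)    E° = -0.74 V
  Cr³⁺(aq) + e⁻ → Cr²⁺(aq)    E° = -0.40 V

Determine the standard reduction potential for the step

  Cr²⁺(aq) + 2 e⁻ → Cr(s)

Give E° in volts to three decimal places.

-0.910 V

Sequential free energies add, so n₃E°₃ = n₁E°₁ + n₂E°₂.
With n₃ = 3, and the known step contributing 1×(-0.40) V, the unknown satisfies 2·E° = 3×(-0.74) − 1×(-0.40) = -1.820.
E° = -1.820 / 2 = -0.910 V.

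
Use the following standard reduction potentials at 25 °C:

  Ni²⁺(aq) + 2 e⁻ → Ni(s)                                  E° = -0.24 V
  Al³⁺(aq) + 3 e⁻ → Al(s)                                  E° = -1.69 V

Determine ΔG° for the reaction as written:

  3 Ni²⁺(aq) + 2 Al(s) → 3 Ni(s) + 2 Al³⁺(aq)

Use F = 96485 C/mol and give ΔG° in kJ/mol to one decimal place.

-839.4 kJ/mol

As written, Ni²⁺/Ni is reduced (cathode) and Al³⁺/Al is oxidised (anode), so E°cell = (-0.24) − (-1.69) = +1.45 V.
Balancing electrons gives n = 6.
ΔG° = −nFE° = −(6)(96485)(+1.45) = -839,420 J = -839.4 kJ/mol.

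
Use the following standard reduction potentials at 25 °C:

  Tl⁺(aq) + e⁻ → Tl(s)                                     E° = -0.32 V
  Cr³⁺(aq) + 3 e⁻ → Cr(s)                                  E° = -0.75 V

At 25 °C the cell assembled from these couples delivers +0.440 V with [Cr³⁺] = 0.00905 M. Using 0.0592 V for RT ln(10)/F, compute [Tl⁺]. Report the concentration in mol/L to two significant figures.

Tl⁺/Tl is the cathode, Cr³⁺/Cr the anode: E°cell = +0.43 V, n = 3.
Overall reaction: 3 Tl⁺(aq) + Cr(s) → 3 Tl(s) + Cr³⁺(aq); Q = [Cr³⁺]^1/[Tl⁺]^3.
From E = E° − (0.0592/n) log Q: log Q = (E° − E)·n/0.0592 = (+0.43 − (+0.440))·3/0.0592 = -0.5068.
So 3·log[Tl⁺] = 1·log(0.00905) − log Q = -2.0434 − (-0.5068) = -1.5366; log[Tl⁺] = -1.5366 / 3 = -0.5122; [Tl⁺] = 10^(-0.5122) ≈ 0.31 M.

0.31 M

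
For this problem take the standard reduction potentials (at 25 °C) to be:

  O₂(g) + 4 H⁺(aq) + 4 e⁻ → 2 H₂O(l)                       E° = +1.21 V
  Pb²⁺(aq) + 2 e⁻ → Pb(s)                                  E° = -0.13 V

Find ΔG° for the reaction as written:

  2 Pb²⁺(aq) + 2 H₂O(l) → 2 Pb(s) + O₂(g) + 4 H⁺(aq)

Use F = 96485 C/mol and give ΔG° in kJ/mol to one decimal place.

As written, Pb²⁺/Pb is reduced (cathode) and O₂/H₂O is oxidised (anode), so E°cell = (-0.13) − (+1.21) = -1.34 V.
Balancing electrons gives n = 4.
ΔG° = −nFE° = −(4)(96485)(-1.34) = 517,160 J = +517.2 kJ/mol.

+517.2 kJ/mol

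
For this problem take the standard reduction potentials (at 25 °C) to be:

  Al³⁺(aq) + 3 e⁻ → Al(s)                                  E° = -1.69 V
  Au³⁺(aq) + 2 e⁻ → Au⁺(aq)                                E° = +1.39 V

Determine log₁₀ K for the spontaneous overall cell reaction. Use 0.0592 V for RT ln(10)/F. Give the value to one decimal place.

312.2

Cathode: Au³⁺/Au⁺; anode: Al³⁺/Al. E°cell = +3.08 V, n = 6.
log K = nE°cell / 0.0592 = (6)(+3.08) / 0.0592 = 312.2.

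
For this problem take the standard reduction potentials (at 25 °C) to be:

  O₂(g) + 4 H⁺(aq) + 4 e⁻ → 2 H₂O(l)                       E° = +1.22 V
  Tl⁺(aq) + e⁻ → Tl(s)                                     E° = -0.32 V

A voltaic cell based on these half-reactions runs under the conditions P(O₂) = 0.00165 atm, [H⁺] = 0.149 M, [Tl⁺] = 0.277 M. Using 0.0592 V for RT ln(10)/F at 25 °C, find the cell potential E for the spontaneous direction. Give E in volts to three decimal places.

O₂/H₂O is the cathode (higher E°), Tl⁺/Tl the anode: E°cell = +1.22 − (-0.32) = +1.54 V, n = 4.
Overall: O₂(g) + 4 H⁺(aq) + 4 Tl(s) → 2 H₂O(l) + 4 Tl⁺(aq)
Q = [Tl⁺]^4 / (P(O₂)·[H⁺]^4); log Q = 3.860.
E = E° − (0.0592/n) log Q = +1.54 − (0.0592/4)(3.860) = +1.483 V.

+1.483 V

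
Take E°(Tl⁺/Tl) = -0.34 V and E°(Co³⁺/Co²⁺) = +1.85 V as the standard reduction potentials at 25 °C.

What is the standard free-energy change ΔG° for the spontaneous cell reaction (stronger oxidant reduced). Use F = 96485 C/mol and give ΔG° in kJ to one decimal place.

Co³⁺/Co²⁺ (E° = +1.85 V) is the cathode; Tl⁺/Tl (E° = -0.34 V) is the anode, so E°cell = +2.19 V.
Balancing electrons gives n = 1 (lcm of 1 and 1).
ΔG° = −nFE° = −(1)(96485)(+2.19) = -211,302 J = -211.3 kJ.

-211.3 kJ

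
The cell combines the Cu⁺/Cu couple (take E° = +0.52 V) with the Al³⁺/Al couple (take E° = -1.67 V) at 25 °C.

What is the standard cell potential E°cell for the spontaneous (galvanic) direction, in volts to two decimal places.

The Cu⁺/Cu couple has the higher reduction potential, so it is the cathode; Al³⁺/Al is oxidised at the anode.
E°cell = E°(cathode) − E°(anode) = (+0.52) − (-1.67) = +2.19 V.

+2.19 V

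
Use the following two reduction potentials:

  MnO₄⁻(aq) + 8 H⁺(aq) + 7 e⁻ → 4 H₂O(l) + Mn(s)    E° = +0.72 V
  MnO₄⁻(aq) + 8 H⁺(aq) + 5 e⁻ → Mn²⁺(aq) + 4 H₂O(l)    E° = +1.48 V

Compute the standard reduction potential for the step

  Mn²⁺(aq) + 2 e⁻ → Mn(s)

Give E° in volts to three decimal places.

Sequential free energies add, so n₃E°₃ = n₁E°₁ + n₂E°₂.
With n₃ = 7, and the known step contributing 5×(+1.48) V, the unknown satisfies 2·E° = 7×(+0.72) − 5×(+1.48) = -2.360.
E° = -2.360 / 2 = -1.180 V.

-1.180 V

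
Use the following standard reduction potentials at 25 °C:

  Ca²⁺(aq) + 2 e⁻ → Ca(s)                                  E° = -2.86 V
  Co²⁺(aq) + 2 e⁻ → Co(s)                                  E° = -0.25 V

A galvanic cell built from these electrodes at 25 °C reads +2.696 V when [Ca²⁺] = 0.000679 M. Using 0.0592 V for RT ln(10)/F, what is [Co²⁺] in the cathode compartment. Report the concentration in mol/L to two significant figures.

Co²⁺/Co is the cathode, Ca²⁺/Ca the anode: E°cell = +2.61 V, n = 2.
Overall reaction: Co²⁺(aq) + Ca(s) → Co(s) + Ca²⁺(aq); Q = [Ca²⁺]^1/[Co²⁺]^1.
From E = E° − (0.0592/n) log Q: log Q = (E° − E)·n/0.0592 = (+2.61 − (+2.696))·2/0.0592 = -2.9054.
So 1·log[Co²⁺] = 1·log(0.000679) − log Q = -3.1681 − (-2.9054) = -0.2627; [Co²⁺] = 10^(-0.2627) ≈ 0.55 M.

0.55 M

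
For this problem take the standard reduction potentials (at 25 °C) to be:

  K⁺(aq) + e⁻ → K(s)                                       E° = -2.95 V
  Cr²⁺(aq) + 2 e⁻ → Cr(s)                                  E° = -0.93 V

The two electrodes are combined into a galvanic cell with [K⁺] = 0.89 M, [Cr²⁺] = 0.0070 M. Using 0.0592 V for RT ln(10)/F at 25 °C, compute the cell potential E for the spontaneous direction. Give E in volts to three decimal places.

Cr²⁺/Cr is the cathode (higher E°), K⁺/K the anode: E°cell = -0.93 − (-2.95) = +2.02 V, n = 2.
Overall: Cr²⁺(aq) + 2 K(s) → Cr(s) + 2 K⁺(aq)
Q = [K⁺]^2 / ([Cr²⁺]); log Q = 2.054.
E = E° − (0.0592/n) log Q = +2.02 − (0.0592/2)(2.054) = +1.959 V.

+1.959 V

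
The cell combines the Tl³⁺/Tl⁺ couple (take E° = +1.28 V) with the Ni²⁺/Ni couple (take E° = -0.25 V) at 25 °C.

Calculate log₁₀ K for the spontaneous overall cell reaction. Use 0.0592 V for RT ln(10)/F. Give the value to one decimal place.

Cathode: Tl³⁺/Tl⁺; anode: Ni²⁺/Ni. E°cell = +1.53 V, n = 2.
log K = nE°cell / 0.0592 = (2)(+1.53) / 0.0592 = 51.7.

51.7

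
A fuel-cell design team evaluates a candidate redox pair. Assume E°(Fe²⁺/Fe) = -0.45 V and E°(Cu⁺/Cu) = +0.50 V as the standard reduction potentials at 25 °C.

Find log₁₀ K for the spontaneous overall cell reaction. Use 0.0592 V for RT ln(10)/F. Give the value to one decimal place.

Cathode: Cu⁺/Cu; anode: Fe²⁺/Fe. E°cell = +0.95 V, n = 2.
log K = nE°cell / 0.0592 = (2)(+0.95) / 0.0592 = 32.1.

32.1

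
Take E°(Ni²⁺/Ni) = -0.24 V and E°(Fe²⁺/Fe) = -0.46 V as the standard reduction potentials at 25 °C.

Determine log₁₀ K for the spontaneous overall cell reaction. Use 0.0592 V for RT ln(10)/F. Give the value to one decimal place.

Cathode: Ni²⁺/Ni; anode: Fe²⁺/Fe. E°cell = +0.22 V, n = 2.
log K = nE°cell / 0.0592 = (2)(+0.22) / 0.0592 = 7.4.

7.4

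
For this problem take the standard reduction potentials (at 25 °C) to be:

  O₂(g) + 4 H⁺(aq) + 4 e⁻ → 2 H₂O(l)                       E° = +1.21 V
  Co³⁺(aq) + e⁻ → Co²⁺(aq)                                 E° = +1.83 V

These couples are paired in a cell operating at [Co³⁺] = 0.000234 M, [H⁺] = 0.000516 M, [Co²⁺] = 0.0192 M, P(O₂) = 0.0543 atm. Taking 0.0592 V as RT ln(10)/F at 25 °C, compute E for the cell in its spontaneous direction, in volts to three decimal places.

+0.720 V

Co³⁺/Co²⁺ is the cathode (higher E°), O₂/H₂O the anode: E°cell = +1.83 − (+1.21) = +0.62 V, n = 4.
Overall: 4 Co³⁺(aq) + 2 H₂O(l) → 4 Co²⁺(aq) + O₂(g) + 4 H⁺(aq)
Q = [Co²⁺]^4·P(O₂)·[H⁺]^4 / ([Co³⁺]^4); log Q = -6.758.
E = E° − (0.0592/n) log Q = +0.62 − (0.0592/4)(-6.758) = +0.720 V.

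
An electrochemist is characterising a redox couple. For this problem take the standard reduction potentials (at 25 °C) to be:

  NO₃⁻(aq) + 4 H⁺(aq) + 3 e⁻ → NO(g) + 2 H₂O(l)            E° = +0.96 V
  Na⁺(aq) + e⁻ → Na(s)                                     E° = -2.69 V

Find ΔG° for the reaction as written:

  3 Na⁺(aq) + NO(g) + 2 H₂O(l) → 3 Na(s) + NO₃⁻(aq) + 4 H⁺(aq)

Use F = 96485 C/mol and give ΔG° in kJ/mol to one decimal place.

+1056.5 kJ/mol

As written, Na⁺/Na is reduced (cathode) and NO₃⁻/NO is oxidised (anode), so E°cell = (-2.69) − (+0.96) = -3.65 V.
Balancing electrons gives n = 3.
ΔG° = −nFE° = −(3)(96485)(-3.65) = 1,056,511 J = +1056.5 kJ/mol.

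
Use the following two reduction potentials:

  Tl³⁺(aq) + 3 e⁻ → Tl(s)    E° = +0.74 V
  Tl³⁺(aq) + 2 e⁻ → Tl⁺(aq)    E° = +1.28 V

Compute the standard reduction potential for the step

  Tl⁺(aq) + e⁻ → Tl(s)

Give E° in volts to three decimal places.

Sequential free energies add, so n₃E°₃ = n₁E°₁ + n₂E°₂.
With n₃ = 3, and the known step contributing 2×(+1.28) V, the unknown satisfies 1·E° = 3×(+0.74) − 2×(+1.28) = -0.340.
E° = -0.340 / 1 = -0.340 V.

-0.340 V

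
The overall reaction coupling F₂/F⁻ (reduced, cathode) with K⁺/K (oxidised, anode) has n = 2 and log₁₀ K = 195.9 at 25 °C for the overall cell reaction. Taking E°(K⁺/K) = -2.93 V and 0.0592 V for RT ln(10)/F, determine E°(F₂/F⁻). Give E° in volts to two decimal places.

E°cell = (0.0592/n)·log K = (0.0592/2)(195.9) = +5.799 V.
Since F₂/F⁻ is the cathode and K⁺/K the anode, E°cell = E°(F₂/F⁻) − E°(K⁺/K).
So E°(F₂/F⁻) = E°cell + E°(K⁺/K) = +5.799 + (-2.93) = +2.87 V.

+2.87 V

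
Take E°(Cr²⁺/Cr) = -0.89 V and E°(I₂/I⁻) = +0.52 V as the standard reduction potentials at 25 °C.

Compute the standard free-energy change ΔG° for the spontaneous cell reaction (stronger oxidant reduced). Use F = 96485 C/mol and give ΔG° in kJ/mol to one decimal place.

I₂/I⁻ (E° = +0.52 V) is the cathode; Cr²⁺/Cr (E° = -0.89 V) is the anode, so E°cell = +1.41 V.
Balancing electrons gives n = 2 (lcm of 2 and 2).
ΔG° = −nFE° = −(2)(96485)(+1.41) = -272,088 J = -272.1 kJ/mol.

-272.1 kJ/mol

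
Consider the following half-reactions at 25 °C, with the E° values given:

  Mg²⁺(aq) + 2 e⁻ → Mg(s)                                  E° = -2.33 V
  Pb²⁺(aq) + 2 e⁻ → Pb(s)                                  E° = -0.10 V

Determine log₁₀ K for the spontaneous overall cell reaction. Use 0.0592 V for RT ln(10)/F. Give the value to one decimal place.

Cathode: Pb²⁺/Pb; anode: Mg²⁺/Mg. E°cell = +2.23 V, n = 2.
log K = nE°cell / 0.0592 = (2)(+2.23) / 0.0592 = 75.3.

75.3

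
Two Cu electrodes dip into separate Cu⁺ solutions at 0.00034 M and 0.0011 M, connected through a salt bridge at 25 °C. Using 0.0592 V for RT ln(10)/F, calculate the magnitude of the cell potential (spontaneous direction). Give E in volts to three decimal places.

For a concentration cell E°cell = 0. The 0.0011 M side is the cathode (reduction is favoured where [Cu⁺] is higher).
With n = 1, E = −(0.0592/1) log([Cu⁺]ₐₙ/[Cu⁺]꜀ₐₜ) = −(0.0592/1) log(0.00034/0.0011) = −(0.0592/1)(-0.510) = +0.030 V.

+0.030 V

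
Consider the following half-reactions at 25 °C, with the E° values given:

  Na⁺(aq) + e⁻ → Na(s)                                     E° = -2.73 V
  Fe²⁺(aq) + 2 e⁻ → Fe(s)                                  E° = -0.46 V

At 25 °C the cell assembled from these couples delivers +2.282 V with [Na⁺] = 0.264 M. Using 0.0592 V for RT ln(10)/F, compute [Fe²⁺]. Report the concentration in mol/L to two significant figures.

0.18 M

Fe²⁺/Fe is the cathode, Na⁺/Na the anode: E°cell = +2.27 V, n = 2.
Overall reaction: Fe²⁺(aq) + 2 Na(s) → Fe(s) + 2 Na⁺(aq); Q = [Na⁺]^2/[Fe²⁺]^1.
From E = E° − (0.0592/n) log Q: log Q = (E° − E)·n/0.0592 = (+2.27 − (+2.282))·2/0.0592 = -0.4054.
So 1·log[Fe²⁺] = 2·log(0.264) − log Q = -1.1568 − (-0.4054) = -0.7514; [Fe²⁺] = 10^(-0.7514) ≈ 0.18 M.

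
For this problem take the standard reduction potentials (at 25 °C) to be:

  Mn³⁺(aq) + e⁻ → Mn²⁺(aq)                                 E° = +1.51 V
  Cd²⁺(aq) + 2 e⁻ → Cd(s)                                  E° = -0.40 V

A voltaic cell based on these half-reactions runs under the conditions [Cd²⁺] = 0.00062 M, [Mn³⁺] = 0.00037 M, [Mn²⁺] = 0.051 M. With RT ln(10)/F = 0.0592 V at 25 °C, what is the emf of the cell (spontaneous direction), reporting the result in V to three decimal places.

+1.878 V

Mn³⁺/Mn²⁺ is the cathode (higher E°), Cd²⁺/Cd the anode: E°cell = +1.51 − (-0.40) = +1.91 V, n = 2.
Overall: 2 Mn³⁺(aq) + Cd(s) → 2 Mn²⁺(aq) + Cd²⁺(aq)
Q = [Mn²⁺]^2·[Cd²⁺] / ([Mn³⁺]^2); log Q = 1.071.
E = E° − (0.0592/n) log Q = +1.91 − (0.0592/2)(1.071) = +1.878 V.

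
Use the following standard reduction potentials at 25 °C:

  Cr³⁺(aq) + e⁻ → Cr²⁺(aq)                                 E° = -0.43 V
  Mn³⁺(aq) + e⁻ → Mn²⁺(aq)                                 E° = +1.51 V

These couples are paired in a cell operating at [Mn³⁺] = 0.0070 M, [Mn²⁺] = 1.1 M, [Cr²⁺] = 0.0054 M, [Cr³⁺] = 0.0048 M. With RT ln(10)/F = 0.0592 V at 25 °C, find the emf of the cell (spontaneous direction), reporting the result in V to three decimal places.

+1.813 V

Mn³⁺/Mn²⁺ is the cathode (higher E°), Cr³⁺/Cr²⁺ the anode: E°cell = +1.51 − (-0.43) = +1.94 V, n = 1.
Overall: Mn³⁺(aq) + Cr²⁺(aq) → Mn²⁺(aq) + Cr³⁺(aq)
Q = [Mn²⁺]·[Cr³⁺] / ([Mn³⁺]·[Cr²⁺]); log Q = 2.145.
E = E° − (0.0592/n) log Q = +1.94 − (0.0592/1)(2.145) = +1.813 V.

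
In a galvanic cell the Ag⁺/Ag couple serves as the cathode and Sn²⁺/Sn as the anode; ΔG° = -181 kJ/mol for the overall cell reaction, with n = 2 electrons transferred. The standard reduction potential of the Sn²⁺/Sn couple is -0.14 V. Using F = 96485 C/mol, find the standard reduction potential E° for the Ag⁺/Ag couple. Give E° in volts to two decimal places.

E°cell = −ΔG°/(nF) = −(-181×10³)/((2)(96485)) = +0.938 V.
Since Ag⁺/Ag is the cathode and Sn²⁺/Sn the anode, E°cell = E°(Ag⁺/Ag) − E°(Sn²⁺/Sn).
So E°(Ag⁺/Ag) = E°cell + E°(Sn²⁺/Sn) = +0.938 + (-0.14) = +0.80 V.

+0.80 V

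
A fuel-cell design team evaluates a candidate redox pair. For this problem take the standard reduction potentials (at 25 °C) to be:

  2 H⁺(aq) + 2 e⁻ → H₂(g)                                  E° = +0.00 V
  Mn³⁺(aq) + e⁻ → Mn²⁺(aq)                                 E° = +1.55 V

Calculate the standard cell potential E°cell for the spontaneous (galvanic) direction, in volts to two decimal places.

The Mn³⁺/Mn²⁺ couple has the higher reduction potential, so it is the cathode; H⁺/H₂ is oxidised at the anode.
E°cell = E°(cathode) − E°(anode) = (+1.55) − (+0.00) = +1.55 V.
Since E°cell > 0, the reaction is spontaneous under standard conditions.

+1.55 V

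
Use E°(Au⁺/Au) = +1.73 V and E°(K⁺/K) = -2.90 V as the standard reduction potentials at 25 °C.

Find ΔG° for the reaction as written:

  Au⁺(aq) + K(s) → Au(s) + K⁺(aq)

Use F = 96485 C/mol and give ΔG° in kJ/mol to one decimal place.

As written, Au⁺/Au is reduced (cathode) and K⁺/K is oxidised (anode), so E°cell = (+1.73) − (-2.90) = +4.63 V.
Balancing electrons gives n = 1.
ΔG° = −nFE° = −(1)(96485)(+4.63) = -446,726 J = -446.7 kJ/mol.

-446.7 kJ/mol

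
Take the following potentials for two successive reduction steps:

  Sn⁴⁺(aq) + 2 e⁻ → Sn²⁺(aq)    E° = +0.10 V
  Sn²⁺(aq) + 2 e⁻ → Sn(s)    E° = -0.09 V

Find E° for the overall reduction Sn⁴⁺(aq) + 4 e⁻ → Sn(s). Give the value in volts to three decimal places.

+0.005 V

Since ΔG° = −nFE° is additive over sequential reductions, n₃E°₃ = n₁E°₁ + n₂E°₂.
E°₃ = (2×+0.10 + 2×-0.09) / 4 = (+0.020) / 4 = +0.005 V.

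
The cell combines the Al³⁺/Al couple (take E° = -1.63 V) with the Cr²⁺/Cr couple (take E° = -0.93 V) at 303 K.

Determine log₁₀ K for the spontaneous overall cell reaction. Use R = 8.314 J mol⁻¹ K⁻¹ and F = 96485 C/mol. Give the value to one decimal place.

Cathode: Cr²⁺/Cr; anode: Al³⁺/Al. E°cell = (-0.93) − (-1.63) = +0.70 V, with n = 6.
ΔG° = −nFE° = −RT ln K, so ln K = nFE°/(RT) = (6)(96485)(+0.70) / ((8.314)(303)) = 160.863.
log₁₀ K = 160.863 / ln 10 = 69.9.

69.9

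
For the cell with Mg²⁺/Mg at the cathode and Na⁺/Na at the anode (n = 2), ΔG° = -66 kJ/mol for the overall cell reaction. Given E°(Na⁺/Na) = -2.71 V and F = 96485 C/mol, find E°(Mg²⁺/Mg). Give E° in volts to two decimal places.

E°cell = −ΔG°/(nF) = −(-66×10³)/((2)(96485)) = +0.342 V.
Since Mg²⁺/Mg is the cathode and Na⁺/Na the anode, E°cell = E°(Mg²⁺/Mg) − E°(Na⁺/Na).
So E°(Mg²⁺/Mg) = E°cell + E°(Na⁺/Na) = +0.342 + (-2.71) = -2.37 V.

-2.37 V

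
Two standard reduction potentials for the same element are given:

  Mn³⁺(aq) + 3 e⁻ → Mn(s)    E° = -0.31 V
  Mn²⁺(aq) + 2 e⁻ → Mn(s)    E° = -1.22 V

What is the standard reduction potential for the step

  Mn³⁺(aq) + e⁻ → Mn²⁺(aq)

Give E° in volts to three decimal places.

+1.510 V

Sequential free energies add, so n₃E°₃ = n₁E°₁ + n₂E°₂.
With n₃ = 3, and the known step contributing 2×(-1.22) V, the unknown satisfies 1·E° = 3×(-0.31) − 2×(-1.22) = +1.510.
E° = +1.510 / 1 = +1.510 V.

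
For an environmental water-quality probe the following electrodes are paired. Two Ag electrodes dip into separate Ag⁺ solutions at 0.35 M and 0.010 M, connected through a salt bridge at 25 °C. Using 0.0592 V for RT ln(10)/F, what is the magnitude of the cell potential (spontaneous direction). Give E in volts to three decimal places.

For a concentration cell E°cell = 0. The 0.35 M side is the cathode (reduction is favoured where [Ag⁺] is higher).
With n = 1, E = −(0.0592/1) log([Ag⁺]ₐₙ/[Ag⁺]꜀ₐₜ) = −(0.0592/1) log(0.01/0.35) = −(0.0592/1)(-1.544) = +0.091 V.

+0.091 V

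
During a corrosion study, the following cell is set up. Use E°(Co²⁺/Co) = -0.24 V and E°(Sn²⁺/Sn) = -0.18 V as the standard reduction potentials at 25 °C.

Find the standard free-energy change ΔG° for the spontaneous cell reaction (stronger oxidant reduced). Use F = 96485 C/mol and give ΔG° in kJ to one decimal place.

-11.6 kJ

Sn²⁺/Sn (E° = -0.18 V) is the cathode; Co²⁺/Co (E° = -0.24 V) is the anode, so E°cell = +0.06 V.
Balancing electrons gives n = 2 (lcm of 2 and 2).
ΔG° = −nFE° = −(2)(96485)(+0.06) = -11,578 J = -11.6 kJ.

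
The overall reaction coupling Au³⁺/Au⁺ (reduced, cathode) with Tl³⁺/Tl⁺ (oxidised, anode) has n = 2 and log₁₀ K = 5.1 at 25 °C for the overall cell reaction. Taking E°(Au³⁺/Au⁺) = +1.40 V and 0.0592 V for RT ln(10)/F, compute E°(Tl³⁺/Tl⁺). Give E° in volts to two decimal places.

E°cell = (0.0592/n)·log K = (0.0592/2)(5.1) = +0.151 V.
Since Au³⁺/Au⁺ is the cathode and Tl³⁺/Tl⁺ the anode, E°cell = E°(Au³⁺/Au⁺) − E°(Tl³⁺/Tl⁺).
So E°(Tl³⁺/Tl⁺) = E°(Au³⁺/Au⁺) − E°cell = (+1.40) − (+0.151) = +1.25 V.

+1.25 V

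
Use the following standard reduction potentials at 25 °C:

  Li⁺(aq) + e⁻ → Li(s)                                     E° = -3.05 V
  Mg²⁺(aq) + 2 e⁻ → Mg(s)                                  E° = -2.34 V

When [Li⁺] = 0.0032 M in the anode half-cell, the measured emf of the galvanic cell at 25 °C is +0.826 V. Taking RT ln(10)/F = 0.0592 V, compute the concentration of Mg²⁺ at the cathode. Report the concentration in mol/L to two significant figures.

Mg²⁺/Mg is the cathode, Li⁺/Li the anode: E°cell = +0.71 V, n = 2.
Overall reaction: Mg²⁺(aq) + 2 Li(s) → Mg(s) + 2 Li⁺(aq); Q = [Li⁺]^2/[Mg²⁺]^1.
From E = E° − (0.0592/n) log Q: log Q = (E° − E)·n/0.0592 = (+0.71 − (+0.826))·2/0.0592 = -3.9189.
So 1·log[Mg²⁺] = 2·log(0.0032) − log Q = -4.9897 − (-3.9189) = -1.0708; [Mg²⁺] = 10^(-1.0708) ≈ 0.085 M.

0.085 M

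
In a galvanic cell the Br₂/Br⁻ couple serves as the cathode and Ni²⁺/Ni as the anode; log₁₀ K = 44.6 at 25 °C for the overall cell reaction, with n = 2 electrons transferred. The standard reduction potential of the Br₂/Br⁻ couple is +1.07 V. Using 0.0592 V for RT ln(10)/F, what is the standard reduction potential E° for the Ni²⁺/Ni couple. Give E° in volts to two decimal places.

E°cell = (0.0592/n)·log K = (0.0592/2)(44.6) = +1.320 V.
Since Br₂/Br⁻ is the cathode and Ni²⁺/Ni the anode, E°cell = E°(Br₂/Br⁻) − E°(Ni²⁺/Ni).
So E°(Ni²⁺/Ni) = E°(Br₂/Br⁻) − E°cell = (+1.07) − (+1.320) = -0.25 V.

-0.25 V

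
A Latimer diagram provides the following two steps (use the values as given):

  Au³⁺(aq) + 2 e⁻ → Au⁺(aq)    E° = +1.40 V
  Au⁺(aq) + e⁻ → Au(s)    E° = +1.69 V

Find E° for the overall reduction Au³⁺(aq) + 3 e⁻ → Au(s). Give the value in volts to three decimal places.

Since ΔG° = −nFE° is additive over sequential reductions, n₃E°₃ = n₁E°₁ + n₂E°₂.
E°₃ = (2×+1.40 + 1×+1.69) / 3 = (+4.490) / 3 = +1.497 V.

+1.497 V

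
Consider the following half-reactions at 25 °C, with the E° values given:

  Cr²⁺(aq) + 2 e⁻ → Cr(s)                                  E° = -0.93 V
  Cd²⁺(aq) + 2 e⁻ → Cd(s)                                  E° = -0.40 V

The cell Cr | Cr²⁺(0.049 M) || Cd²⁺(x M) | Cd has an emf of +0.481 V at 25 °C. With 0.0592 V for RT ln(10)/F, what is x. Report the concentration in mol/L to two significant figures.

Cd²⁺/Cd is the cathode, Cr²⁺/Cr the anode: E°cell = +0.53 V, n = 2.
Overall reaction: Cd²⁺(aq) + Cr(s) → Cd(s) + Cr²⁺(aq); Q = [Cr²⁺]^1/[Cd²⁺]^1.
From E = E° − (0.0592/n) log Q: log Q = (E° − E)·n/0.0592 = (+0.53 − (+0.481))·2/0.0592 = 1.6554.
So 1·log[Cd²⁺] = 1·log(0.049) − log Q = -1.3098 − (1.6554) = -2.9652; [Cd²⁺] = 10^(-2.9652) ≈ 0.0011 M.

0.0011 M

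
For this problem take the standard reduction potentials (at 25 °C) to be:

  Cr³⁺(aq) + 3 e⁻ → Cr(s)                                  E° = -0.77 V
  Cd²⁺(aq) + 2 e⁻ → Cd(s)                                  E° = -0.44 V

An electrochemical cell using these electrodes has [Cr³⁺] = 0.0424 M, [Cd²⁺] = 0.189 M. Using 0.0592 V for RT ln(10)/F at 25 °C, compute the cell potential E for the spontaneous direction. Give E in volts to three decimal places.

+0.336 V

Cd²⁺/Cd is the cathode (higher E°), Cr³⁺/Cr the anode: E°cell = -0.44 − (-0.77) = +0.33 V, n = 6.
Overall: 3 Cd²⁺(aq) + 2 Cr(s) → 3 Cd(s) + 2 Cr³⁺(aq)
Q = [Cr³⁺]^2 / ([Cd²⁺]^3); log Q = -0.575.
E = E° − (0.0592/n) log Q = +0.33 − (0.0592/6)(-0.575) = +0.336 V.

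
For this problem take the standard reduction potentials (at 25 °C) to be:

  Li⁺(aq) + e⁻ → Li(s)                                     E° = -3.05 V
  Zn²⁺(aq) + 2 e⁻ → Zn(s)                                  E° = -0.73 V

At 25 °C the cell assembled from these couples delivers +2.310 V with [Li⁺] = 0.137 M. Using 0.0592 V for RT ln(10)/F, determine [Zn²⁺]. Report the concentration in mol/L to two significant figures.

0.0086 M

Zn²⁺/Zn is the cathode, Li⁺/Li the anode: E°cell = +2.32 V, n = 2.
Overall reaction: Zn²⁺(aq) + 2 Li(s) → Zn(s) + 2 Li⁺(aq); Q = [Li⁺]^2/[Zn²⁺]^1.
From E = E° − (0.0592/n) log Q: log Q = (E° − E)·n/0.0592 = (+2.32 − (+2.310))·2/0.0592 = 0.3378.
So 1·log[Zn²⁺] = 2·log(0.137) − log Q = -1.7266 − (0.3378) = -2.0644; [Zn²⁺] = 10^(-2.0644) ≈ 0.0086 M.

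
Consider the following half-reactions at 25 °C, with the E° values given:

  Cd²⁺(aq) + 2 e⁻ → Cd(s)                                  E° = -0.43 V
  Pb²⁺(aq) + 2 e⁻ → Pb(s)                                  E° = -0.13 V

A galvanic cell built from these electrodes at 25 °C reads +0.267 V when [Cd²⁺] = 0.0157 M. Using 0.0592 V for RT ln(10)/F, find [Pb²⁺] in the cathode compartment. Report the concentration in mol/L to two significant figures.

0.0012 M

Pb²⁺/Pb is the cathode, Cd²⁺/Cd the anode: E°cell = +0.30 V, n = 2.
Overall reaction: Pb²⁺(aq) + Cd(s) → Pb(s) + Cd²⁺(aq); Q = [Cd²⁺]^1/[Pb²⁺]^1.
From E = E° − (0.0592/n) log Q: log Q = (E° − E)·n/0.0592 = (+0.30 − (+0.267))·2/0.0592 = 1.1149.
So 1·log[Pb²⁺] = 1·log(0.0157) − log Q = -1.8041 − (1.1149) = -2.9190; [Pb²⁺] = 10^(-2.9190) ≈ 0.0012 M.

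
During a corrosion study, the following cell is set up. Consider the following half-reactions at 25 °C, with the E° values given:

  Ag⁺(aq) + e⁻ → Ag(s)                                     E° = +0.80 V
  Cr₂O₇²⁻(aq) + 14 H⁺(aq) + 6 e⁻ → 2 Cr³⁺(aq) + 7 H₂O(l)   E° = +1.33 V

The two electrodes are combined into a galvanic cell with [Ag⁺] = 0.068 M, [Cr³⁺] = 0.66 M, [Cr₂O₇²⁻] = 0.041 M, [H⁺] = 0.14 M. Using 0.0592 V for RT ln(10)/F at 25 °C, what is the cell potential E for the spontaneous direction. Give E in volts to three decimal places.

Cr₂O₇²⁻/Cr³⁺ is the cathode (higher E°), Ag⁺/Ag the anode: E°cell = +1.33 − (+0.80) = +0.53 V, n = 6.
Overall: Cr₂O₇²⁻(aq) + 14 H⁺(aq) + 6 Ag(s) → 2 Cr³⁺(aq) + 7 H₂O(l) + 6 Ag⁺(aq)
Q = [Cr³⁺]^2·[Ag⁺]^6 / ([Cr₂O₇²⁻]·[H⁺]^14); log Q = 5.976.
E = E° − (0.0592/n) log Q = +0.53 − (0.0592/6)(5.976) = +0.471 V.

+0.471 V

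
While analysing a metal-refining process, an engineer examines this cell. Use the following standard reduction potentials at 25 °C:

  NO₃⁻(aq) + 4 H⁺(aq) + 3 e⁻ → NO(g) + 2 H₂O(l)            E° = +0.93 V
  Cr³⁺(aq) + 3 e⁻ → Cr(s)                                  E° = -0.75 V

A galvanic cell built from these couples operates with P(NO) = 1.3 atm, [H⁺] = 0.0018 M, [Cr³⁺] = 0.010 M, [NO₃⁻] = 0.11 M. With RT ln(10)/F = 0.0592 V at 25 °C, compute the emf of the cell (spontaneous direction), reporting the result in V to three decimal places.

+1.482 V

NO₃⁻/NO is the cathode (higher E°), Cr³⁺/Cr the anode: E°cell = +0.93 − (-0.75) = +1.68 V, n = 3.
Overall: NO₃⁻(aq) + 4 H⁺(aq) + Cr(s) → NO(g) + 2 H₂O(l) + Cr³⁺(aq)
Q = P(NO)·[Cr³⁺] / ([NO₃⁻]·[H⁺]^4); log Q = 10.051.
E = E° − (0.0592/n) log Q = +1.68 − (0.0592/3)(10.051) = +1.482 V.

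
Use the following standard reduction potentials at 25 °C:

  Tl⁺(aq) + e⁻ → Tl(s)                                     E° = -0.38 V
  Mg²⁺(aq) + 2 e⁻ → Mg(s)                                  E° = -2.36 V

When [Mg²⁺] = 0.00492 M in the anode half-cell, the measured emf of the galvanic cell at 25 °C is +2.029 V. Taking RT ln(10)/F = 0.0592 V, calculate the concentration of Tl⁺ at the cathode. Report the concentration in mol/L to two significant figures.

0.47 M

Tl⁺/Tl is the cathode, Mg²⁺/Mg the anode: E°cell = +1.98 V, n = 2.
Overall reaction: 2 Tl⁺(aq) + Mg(s) → 2 Tl(s) + Mg²⁺(aq); Q = [Mg²⁺]^1/[Tl⁺]^2.
From E = E° − (0.0592/n) log Q: log Q = (E° − E)·n/0.0592 = (+1.98 − (+2.029))·2/0.0592 = -1.6554.
So 2·log[Tl⁺] = 1·log(0.00492) − log Q = -2.3080 − (-1.6554) = -0.6526; log[Tl⁺] = -0.6526 / 2 = -0.3263; [Tl⁺] = 10^(-0.3263) ≈ 0.47 M.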